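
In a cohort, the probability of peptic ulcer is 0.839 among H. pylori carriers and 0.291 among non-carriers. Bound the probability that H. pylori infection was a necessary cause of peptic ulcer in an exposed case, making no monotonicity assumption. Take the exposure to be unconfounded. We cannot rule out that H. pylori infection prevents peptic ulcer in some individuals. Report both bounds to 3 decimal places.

Let p₁ = 0.839, p₀ = 0.291.
Under exogeneity alone the bounds on PN are max{0,(p₁−p₀)/p₁} ≤ PN ≤ min{1,(1−p₀)/p₁}.
  lower = (p₁ − p₀)/p₁ = 0.548 / 0.839 ≈ 0.6532
  upper = min{1, (1 − p₀)/p₁} = 0.709 / 0.839 ≈ 0.8451

0.653 ≤ PN ≤ 0.845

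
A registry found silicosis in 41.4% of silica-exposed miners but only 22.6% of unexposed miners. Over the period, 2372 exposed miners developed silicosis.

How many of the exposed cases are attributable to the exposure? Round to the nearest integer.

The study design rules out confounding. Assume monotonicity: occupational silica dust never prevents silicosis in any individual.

p₁ = 0.414, p₀ = 0.226.
PN = (p₁ − p₀)/p₁ = (0.414 − 0.226) / 0.414 ≈ 0.45411.
Attributable cases ≈ PN × (exposed cases) = 0.45411 × 2372 ≈ 1077.14.

about 1077 cases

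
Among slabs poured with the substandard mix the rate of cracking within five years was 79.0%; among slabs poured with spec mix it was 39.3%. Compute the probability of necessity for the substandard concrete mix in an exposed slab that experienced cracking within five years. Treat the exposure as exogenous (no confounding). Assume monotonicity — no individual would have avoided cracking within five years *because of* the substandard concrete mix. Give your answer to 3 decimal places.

PN ≈ 0.503

p₁ = 0.79, p₀ = 0.393.
Under exogeneity and monotonicity, PN = (p₁ − p₀) / p₁.
PN = (0.79 − 0.393) / 0.79 = 0.397 / 0.79 ≈ 0.5025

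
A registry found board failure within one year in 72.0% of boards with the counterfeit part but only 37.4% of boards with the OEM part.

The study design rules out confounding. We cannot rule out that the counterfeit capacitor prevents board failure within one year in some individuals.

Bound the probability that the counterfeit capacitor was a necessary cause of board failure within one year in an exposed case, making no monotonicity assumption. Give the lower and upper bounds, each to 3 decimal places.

0.481 ≤ PN ≤ 0.869

p₁ = 0.72, p₀ = 0.374.
Under exogeneity alone the bounds on PN are max{0,(p₁−p₀)/p₁} ≤ PN ≤ min{1,(1−p₀)/p₁}.
  lower = (p₁ − p₀)/p₁ = 0.346 / 0.72 ≈ 0.4806
  upper = min{1, (1 − p₀)/p₁} = 0.626 / 0.72 ≈ 0.8694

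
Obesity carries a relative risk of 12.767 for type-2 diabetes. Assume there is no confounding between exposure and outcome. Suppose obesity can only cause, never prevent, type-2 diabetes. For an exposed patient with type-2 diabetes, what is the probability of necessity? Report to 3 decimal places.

Under exogeneity and monotonicity, PN = (RR − 1) / RR = 1 − 1/RR.
PN = (12.767 − 1) / 12.767 = 11.77 / 12.767 ≈ 0.9217

PN ≈ 0.922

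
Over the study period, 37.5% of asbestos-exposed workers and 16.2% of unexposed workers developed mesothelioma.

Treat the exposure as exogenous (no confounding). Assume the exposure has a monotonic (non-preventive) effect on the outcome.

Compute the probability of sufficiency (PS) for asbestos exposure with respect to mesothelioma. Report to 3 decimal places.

p₁ = 0.375, p₀ = 0.162.
Under exogeneity and monotonicity, PS = (p₁ − p₀) / (1 − p₀).
PS = (0.375 − 0.162) / (1 − 0.162) = 0.213 / 0.838 ≈ 0.2542

PS ≈ 0.254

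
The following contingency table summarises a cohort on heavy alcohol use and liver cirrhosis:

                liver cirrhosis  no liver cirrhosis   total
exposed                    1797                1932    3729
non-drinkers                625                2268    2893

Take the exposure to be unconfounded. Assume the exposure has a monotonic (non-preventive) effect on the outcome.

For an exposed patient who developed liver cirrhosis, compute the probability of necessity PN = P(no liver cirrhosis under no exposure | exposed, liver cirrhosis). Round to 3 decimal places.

PN ≈ 0.552

p₁ = P(outcome | exposed) = 1797/3729 = 0.4819
p₀ = P(outcome | unexposed) = 625/2893 = 0.21604
Under exogeneity and monotonicity, PN = (p₁ − p₀) / p₁.
PN = (0.4819 − 0.21604) / 0.4819 = 0.26586 / 0.4819 ≈ 0.5517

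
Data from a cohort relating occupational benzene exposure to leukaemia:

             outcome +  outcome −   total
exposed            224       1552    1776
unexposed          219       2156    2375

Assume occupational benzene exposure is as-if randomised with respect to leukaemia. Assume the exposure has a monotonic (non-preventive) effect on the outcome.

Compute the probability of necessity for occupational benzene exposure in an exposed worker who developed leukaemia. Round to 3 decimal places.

p₁ = P(outcome | exposed) = 224/1776 = 0.12613
p₀ = P(outcome | unexposed) = 219/2375 = 0.092211
Under exogeneity and monotonicity, PN = (p₁ − p₀)/p₁.
PN = (0.12613 − 0.092211) / 0.12613 ≈ 0.2689

PN ≈ 0.269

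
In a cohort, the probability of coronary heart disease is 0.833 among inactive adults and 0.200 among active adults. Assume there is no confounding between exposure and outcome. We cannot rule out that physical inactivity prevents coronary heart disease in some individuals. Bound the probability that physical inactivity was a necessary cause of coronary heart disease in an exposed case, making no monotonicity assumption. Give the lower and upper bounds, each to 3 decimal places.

0.760 ≤ PN ≤ 0.960

Let p₁ = 0.833, p₀ = 0.2.
Under exogeneity alone the bounds on PN are max{0,(p₁−p₀)/p₁} ≤ PN ≤ min{1,(1−p₀)/p₁}.
  lower = (p₁ − p₀)/p₁ = 0.633 / 0.833 ≈ 0.7599
  upper = min{1, (1 − p₀)/p₁} = 0.8 / 0.833 ≈ 0.9604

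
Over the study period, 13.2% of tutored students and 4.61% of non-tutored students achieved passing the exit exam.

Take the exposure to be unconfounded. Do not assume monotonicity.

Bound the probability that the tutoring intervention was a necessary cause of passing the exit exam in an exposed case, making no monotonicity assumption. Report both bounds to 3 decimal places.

0.651 ≤ PN ≤ 1.000

p₁ = 0.132, p₀ = 0.0461.
Under exogeneity alone the bounds on PN are max{0,(p₁−p₀)/p₁} ≤ PN ≤ min{1,(1−p₀)/p₁}.
  lower = (p₁ − p₀)/p₁ = 0.0859 / 0.132 ≈ 0.6508
  upper = min{1, (1 − p₀)/p₁} = 0.9539 / 0.132 ≈ 7.2265 → capped at 1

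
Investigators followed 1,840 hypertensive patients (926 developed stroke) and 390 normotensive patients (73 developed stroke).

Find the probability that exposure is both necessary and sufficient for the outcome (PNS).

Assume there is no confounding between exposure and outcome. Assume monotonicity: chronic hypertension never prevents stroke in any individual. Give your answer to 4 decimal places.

PNS ≈ 0.3161

p₁ = P(outcome | exposed) = 926/1840 = 0.50326
p₀ = P(outcome | unexposed) = 73/390 = 0.18718
Under exogeneity and monotonicity, PNS = p₁ − p₀.
PNS = 0.50326 − 0.18718 = 0.31608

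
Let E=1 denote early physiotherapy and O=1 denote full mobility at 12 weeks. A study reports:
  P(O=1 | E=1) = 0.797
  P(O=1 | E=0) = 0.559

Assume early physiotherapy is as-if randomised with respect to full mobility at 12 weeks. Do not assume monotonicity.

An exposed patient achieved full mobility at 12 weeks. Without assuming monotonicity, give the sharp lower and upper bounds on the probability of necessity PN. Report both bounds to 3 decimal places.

0.299 ≤ PN ≤ 0.553

Let p₁ = 0.797, p₀ = 0.559.
Under exogeneity alone the bounds on PN are max{0,(p₁−p₀)/p₁} ≤ PN ≤ min{1,(1−p₀)/p₁}.
  lower = (p₁ − p₀)/p₁ = 0.238 / 0.797 ≈ 0.2986
  upper = min{1, (1 − p₀)/p₁} = 0.441 / 0.797 ≈ 0.5533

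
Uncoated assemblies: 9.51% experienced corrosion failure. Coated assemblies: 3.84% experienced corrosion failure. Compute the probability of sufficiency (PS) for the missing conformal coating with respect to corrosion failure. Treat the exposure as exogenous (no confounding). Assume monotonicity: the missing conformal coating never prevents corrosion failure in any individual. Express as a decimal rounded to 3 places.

p₁ = 0.0951, p₀ = 0.0384.
Under exogeneity and monotonicity, PS = (p₁ − p₀) / (1 − p₀).
PS = (0.0951 − 0.0384) / (1 − 0.0384) = 0.0567 / 0.9616 ≈ 0.0590

PS ≈ 0.059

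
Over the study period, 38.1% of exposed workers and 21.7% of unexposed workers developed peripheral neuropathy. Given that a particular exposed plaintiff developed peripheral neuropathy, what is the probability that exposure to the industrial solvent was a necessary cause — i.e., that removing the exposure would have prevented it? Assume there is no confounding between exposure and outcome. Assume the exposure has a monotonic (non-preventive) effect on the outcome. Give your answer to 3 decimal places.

p₁ = 0.381, p₀ = 0.217.
Under exogeneity and monotonicity, PN = (p₁ − p₀) / p₁.
PN = (0.381 − 0.217) / 0.381 = 0.164 / 0.381 ≈ 0.4304

PN ≈ 0.430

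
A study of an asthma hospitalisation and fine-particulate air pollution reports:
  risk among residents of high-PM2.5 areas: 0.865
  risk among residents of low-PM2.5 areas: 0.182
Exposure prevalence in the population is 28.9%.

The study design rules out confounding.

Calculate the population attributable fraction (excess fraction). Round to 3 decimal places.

PAF ≈ 0.520

Let p₁ = 0.865, p₀ = 0.182.
Overall risk P(Y=1) = π·p₁ + (1−π)·p₀ = 0.289×0.865 + 0.711×0.182 = 0.37939.
Under exogeneity, PAF = [P(Y=1) − p₀] / P(Y=1).
PAF = (0.37939 − 0.182) / 0.37939 ≈ 0.5203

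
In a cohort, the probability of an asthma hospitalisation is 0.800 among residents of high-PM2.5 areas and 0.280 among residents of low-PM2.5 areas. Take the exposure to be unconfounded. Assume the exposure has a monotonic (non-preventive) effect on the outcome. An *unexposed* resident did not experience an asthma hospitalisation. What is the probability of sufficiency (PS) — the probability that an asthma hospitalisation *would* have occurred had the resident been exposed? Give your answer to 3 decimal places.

PS ≈ 0.722

Let p₁ = 0.8, p₀ = 0.28.
Under exogeneity and monotonicity, PS = (p₁ − p₀) / (1 − p₀).
PS = (0.8 − 0.28) / (1 − 0.28) = 0.52 / 0.72 ≈ 0.7222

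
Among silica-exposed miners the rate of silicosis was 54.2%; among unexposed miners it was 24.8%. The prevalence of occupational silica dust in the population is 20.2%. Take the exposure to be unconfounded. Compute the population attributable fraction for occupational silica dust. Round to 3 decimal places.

p₁ = 0.542, p₀ = 0.248.
Overall risk P(Y=1) = π·p₁ + (1−π)·p₀ = 0.202×0.542 + 0.798×0.248 = 0.30739.
Under exogeneity, PAF = [P(Y=1) − p₀] / P(Y=1).
PAF = (0.30739 − 0.248) / 0.30739 ≈ 0.1932

PAF ≈ 0.193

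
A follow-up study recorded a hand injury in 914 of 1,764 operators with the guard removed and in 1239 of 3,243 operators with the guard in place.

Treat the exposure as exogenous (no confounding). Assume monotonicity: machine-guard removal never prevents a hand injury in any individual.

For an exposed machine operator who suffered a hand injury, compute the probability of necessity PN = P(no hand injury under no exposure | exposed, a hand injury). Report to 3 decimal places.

PN ≈ 0.263

p₁ = P(outcome | exposed) = 914/1764 = 0.51814
p₀ = P(outcome | unexposed) = 1239/3243 = 0.38205
Under exogeneity and monotonicity, PN = (p₁ − p₀) / p₁.
PN = (0.51814 − 0.38205) / 0.51814 = 0.13609 / 0.51814 ≈ 0.2626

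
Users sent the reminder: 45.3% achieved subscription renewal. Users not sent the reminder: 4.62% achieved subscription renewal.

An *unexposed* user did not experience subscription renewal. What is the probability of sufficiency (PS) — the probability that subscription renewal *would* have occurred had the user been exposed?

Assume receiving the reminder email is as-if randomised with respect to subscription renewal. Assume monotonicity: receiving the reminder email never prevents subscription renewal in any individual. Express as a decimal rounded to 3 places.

p₁ = 0.453, p₀ = 0.0462.
Under exogeneity and monotonicity, PS = (p₁ − p₀) / (1 − p₀).
PS = (0.453 − 0.0462) / (1 − 0.0462) = 0.4068 / 0.9538 ≈ 0.4265

PS ≈ 0.427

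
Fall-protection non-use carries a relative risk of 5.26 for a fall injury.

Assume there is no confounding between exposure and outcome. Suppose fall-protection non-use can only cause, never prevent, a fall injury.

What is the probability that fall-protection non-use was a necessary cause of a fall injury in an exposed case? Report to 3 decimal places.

Under exogeneity and monotonicity, PN = (RR − 1) / RR = 1 − 1/RR.
PN = (5.26 − 1) / 5.26 = 4.26 / 5.26 ≈ 0.8099

PN ≈ 0.810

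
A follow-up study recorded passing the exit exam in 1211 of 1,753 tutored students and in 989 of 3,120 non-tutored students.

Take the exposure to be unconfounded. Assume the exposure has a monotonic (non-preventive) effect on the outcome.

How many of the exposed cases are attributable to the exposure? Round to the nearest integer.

p₁ = P(outcome | exposed) = 1211/1753 = 0.69082
p₀ = P(outcome | unexposed) = 989/3120 = 0.31699
PN = (p₁ − p₀)/p₁ = (0.69082 − 0.31699) / 0.69082 ≈ 0.54114.
Attributable cases ≈ PN × (exposed cases) = 0.54114 × 1211 ≈ 655.32.

about 655 cases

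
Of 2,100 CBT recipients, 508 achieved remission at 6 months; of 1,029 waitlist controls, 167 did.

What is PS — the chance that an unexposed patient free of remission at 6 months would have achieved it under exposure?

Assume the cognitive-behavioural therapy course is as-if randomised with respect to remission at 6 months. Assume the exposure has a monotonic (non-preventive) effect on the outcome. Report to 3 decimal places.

PS ≈ 0.095

p₁ = P(outcome | exposed) = 508/2100 = 0.2419
p₀ = P(outcome | unexposed) = 167/1029 = 0.16229
Under exogeneity and monotonicity, PS = (p₁ − p₀) / (1 − p₀).
PS = (0.2419 − 0.16229) / (1 − 0.16229) = 0.079611 / 0.83771 ≈ 0.0950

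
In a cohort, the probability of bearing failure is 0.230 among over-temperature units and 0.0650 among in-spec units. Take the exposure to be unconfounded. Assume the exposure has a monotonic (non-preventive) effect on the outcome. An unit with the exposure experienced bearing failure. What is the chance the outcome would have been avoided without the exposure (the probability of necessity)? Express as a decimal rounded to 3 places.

Let p₁ = 0.23, p₀ = 0.065.
Under exogeneity and monotonicity, PN = (p₁ − p₀) / p₁.
PN = (0.23 − 0.065) / 0.23 = 0.165 / 0.23 ≈ 0.7174

PN ≈ 0.717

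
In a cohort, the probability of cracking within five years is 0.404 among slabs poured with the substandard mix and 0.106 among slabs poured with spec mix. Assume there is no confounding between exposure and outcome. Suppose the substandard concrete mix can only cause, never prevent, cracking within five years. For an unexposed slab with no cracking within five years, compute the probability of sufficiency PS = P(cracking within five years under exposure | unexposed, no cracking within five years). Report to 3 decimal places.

PS ≈ 0.333

Let p₁ = 0.404, p₀ = 0.106.
Under exogeneity and monotonicity, PS = (p₁ − p₀) / (1 − p₀).
PS = (0.404 − 0.106) / (1 − 0.106) = 0.298 / 0.894 ≈ 0.3333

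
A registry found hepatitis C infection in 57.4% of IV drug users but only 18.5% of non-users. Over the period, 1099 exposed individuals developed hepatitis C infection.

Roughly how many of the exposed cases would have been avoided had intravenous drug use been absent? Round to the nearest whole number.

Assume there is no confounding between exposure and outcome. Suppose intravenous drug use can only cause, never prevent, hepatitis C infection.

p₁ = 0.574, p₀ = 0.185.
PN = (p₁ − p₀)/p₁ = (0.574 − 0.185) / 0.574 ≈ 0.67770.
Attributable cases ≈ PN × (exposed cases) = 0.67770 × 1099 ≈ 744.79.

about 745 cases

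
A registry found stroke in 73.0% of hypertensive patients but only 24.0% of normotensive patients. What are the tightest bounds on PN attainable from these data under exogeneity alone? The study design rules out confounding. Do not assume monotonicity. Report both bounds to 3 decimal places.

0.671 ≤ PN ≤ 1.000

p₁ = 0.73, p₀ = 0.24.
Under exogeneity alone the bounds on PN are max{0,(p₁−p₀)/p₁} ≤ PN ≤ min{1,(1−p₀)/p₁}.
  lower = (p₁ − p₀)/p₁ = 0.49 / 0.73 ≈ 0.6712
  upper = min{1, (1 − p₀)/p₁} = 0.76 / 0.73 ≈ 1.0411 → capped at 1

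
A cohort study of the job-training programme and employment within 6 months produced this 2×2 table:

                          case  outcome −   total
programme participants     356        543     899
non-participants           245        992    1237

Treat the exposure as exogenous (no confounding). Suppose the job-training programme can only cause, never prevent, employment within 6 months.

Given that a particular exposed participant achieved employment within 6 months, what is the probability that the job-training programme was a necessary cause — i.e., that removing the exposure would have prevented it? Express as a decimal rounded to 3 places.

p₁ = P(outcome | exposed) = 356/899 = 0.396
p₀ = P(outcome | unexposed) = 245/1237 = 0.19806
Under exogeneity and monotonicity, PN = (p₁ − p₀)/p₁.
PN = (0.396 − 0.19806) / 0.396 ≈ 0.4998

PN ≈ 0.500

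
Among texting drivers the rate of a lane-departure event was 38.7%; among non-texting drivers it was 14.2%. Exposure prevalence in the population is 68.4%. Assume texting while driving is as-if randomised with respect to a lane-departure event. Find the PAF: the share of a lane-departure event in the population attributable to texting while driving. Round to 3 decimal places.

p₁ = 0.387, p₀ = 0.142.
Overall risk P(Y=1) = π·p₁ + (1−π)·p₀ = 0.684×0.387 + 0.316×0.142 = 0.30958.
Under exogeneity, PAF = [P(Y=1) − p₀] / P(Y=1).
PAF = (0.30958 − 0.142) / 0.30958 ≈ 0.5413

PAF ≈ 0.541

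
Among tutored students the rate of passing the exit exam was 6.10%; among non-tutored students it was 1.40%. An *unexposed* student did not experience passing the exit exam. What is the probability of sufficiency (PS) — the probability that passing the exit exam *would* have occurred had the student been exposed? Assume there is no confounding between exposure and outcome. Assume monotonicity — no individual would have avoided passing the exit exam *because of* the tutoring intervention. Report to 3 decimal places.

PS ≈ 0.048

p₁ = 0.061, p₀ = 0.014.
Under exogeneity and monotonicity, PS = (p₁ − p₀) / (1 − p₀).
PS = (0.061 − 0.014) / (1 − 0.014) = 0.047 / 0.986 ≈ 0.0477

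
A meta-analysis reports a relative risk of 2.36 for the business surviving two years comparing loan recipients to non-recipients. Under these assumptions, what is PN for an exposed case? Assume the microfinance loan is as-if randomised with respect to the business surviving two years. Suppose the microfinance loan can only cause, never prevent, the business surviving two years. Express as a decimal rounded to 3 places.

PN ≈ 0.576

Under exogeneity and monotonicity, PN = (RR − 1) / RR = 1 − 1/RR.
PN = (2.36 − 1) / 2.36 = 1.36 / 2.36 ≈ 0.5763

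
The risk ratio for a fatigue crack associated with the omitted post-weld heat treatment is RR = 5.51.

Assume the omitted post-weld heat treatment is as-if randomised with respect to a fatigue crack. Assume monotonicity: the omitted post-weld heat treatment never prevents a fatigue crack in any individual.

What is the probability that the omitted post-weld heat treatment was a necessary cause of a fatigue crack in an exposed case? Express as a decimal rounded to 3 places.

PN ≈ 0.819

Under exogeneity and monotonicity, PN = (RR − 1) / RR = 1 − 1/RR.
PN = (5.51 − 1) / 5.51 = 4.51 / 5.51 ≈ 0.8185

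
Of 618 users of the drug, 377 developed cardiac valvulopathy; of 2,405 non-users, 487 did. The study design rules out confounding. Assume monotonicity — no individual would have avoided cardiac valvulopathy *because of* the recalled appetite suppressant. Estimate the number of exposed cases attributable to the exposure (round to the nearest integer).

about 252 cases

p₁ = P(outcome | exposed) = 377/618 = 0.61003
p₀ = P(outcome | unexposed) = 487/2405 = 0.20249
PN = (p₁ − p₀)/p₁ = (0.61003 − 0.20249) / 0.61003 ≈ 0.66806.
Attributable cases ≈ PN × (exposed cases) = 0.66806 × 377 ≈ 251.86.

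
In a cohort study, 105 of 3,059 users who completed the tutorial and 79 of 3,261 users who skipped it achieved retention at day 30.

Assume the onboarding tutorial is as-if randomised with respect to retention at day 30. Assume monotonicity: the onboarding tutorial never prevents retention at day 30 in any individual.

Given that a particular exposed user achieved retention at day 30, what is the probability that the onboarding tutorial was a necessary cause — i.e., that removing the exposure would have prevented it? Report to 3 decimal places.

p₁ = P(outcome | exposed) = 105/3059 = 0.034325
p₀ = P(outcome | unexposed) = 79/3261 = 0.024226
Under exogeneity and monotonicity, PN = (p₁ − p₀) / p₁.
PN = (0.034325 − 0.024226) / 0.034325 = 0.010099 / 0.034325 ≈ 0.2942

PN ≈ 0.294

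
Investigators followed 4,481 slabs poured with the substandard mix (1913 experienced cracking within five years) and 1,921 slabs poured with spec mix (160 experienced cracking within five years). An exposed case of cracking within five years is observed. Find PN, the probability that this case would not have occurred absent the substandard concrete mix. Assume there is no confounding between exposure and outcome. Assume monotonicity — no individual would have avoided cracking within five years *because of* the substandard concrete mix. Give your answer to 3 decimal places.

PN ≈ 0.805

p₁ = P(outcome | exposed) = 1913/4481 = 0.42691
p₀ = P(outcome | unexposed) = 160/1921 = 0.08329
Under exogeneity and monotonicity, PN = (p₁ − p₀) / p₁.
PN = (0.42691 − 0.08329) / 0.42691 = 0.34362 / 0.42691 ≈ 0.8049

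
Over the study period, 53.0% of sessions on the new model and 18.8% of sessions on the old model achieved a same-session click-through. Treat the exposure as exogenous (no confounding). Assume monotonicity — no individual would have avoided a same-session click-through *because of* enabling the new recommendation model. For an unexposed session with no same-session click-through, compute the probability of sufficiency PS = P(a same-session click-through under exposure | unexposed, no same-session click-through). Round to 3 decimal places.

p₁ = 0.53, p₀ = 0.188.
Under exogeneity and monotonicity, PS = (p₁ − p₀) / (1 − p₀).
PS = (0.53 − 0.188) / (1 − 0.188) = 0.342 / 0.812 ≈ 0.4212

PS ≈ 0.421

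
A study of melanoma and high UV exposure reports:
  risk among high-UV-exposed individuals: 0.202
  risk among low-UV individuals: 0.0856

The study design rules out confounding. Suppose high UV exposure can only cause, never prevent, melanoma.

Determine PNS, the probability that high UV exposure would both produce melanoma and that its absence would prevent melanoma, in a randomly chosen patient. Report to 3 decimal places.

Let p₁ = 0.202, p₀ = 0.0856.
Under exogeneity and monotonicity, PNS = p₁ − p₀.
PNS = 0.202 − 0.0856 = 0.1164

PNS ≈ 0.116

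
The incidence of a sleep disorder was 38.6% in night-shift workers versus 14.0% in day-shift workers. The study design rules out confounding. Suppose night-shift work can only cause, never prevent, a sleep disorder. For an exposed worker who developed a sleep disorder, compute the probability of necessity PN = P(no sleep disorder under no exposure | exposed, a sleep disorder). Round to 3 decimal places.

p₁ = 0.386, p₀ = 0.14.
Under exogeneity and monotonicity, PN = (p₁ − p₀) / p₁.
PN = (0.386 − 0.14) / 0.386 = 0.246 / 0.386 ≈ 0.6373

PN ≈ 0.637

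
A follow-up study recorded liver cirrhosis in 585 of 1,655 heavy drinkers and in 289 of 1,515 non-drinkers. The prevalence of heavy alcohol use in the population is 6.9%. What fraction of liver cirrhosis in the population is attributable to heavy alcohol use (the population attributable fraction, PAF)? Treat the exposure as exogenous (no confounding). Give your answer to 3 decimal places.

PAF ≈ 0.056

p₁ = P(outcome | exposed) = 585/1655 = 0.35347
p₀ = P(outcome | unexposed) = 289/1515 = 0.19076
Overall risk P(Y=1) = π·p₁ + (1−π)·p₀ = 0.069×0.35347 + 0.931×0.19076 = 0.20199.
Under exogeneity, PAF = [P(Y=1) − p₀] / P(Y=1).
PAF = (0.20199 − 0.19076) / 0.20199 ≈ 0.0556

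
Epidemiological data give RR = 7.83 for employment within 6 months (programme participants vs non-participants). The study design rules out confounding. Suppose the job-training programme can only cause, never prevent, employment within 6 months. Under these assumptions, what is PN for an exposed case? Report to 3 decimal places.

PN ≈ 0.872

Under exogeneity and monotonicity, PN = (RR − 1) / RR = 1 − 1/RR.
PN = (7.83 − 1) / 7.83 = 6.83 / 7.83 ≈ 0.8723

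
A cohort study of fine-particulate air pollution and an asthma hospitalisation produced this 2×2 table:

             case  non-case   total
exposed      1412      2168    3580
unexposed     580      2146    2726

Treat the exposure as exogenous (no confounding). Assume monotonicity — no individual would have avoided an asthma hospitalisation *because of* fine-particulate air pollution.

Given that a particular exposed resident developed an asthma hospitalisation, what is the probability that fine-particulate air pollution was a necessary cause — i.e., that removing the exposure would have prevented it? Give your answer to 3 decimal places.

PN ≈ 0.461

p₁ = P(outcome | exposed) = 1412/3580 = 0.39441
p₀ = P(outcome | unexposed) = 580/2726 = 0.21277
Under exogeneity and monotonicity, PN = (p₁ − p₀) / p₁.
PN = (0.39441 − 0.21277) / 0.39441 = 0.18165 / 0.39441 ≈ 0.4606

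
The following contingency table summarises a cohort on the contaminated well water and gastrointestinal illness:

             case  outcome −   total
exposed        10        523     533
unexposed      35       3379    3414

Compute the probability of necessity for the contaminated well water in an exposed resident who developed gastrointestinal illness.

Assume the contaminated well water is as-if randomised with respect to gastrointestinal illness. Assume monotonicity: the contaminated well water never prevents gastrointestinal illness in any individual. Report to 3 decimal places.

p₁ = P(outcome | exposed) = 10/533 = 0.018762
p₀ = P(outcome | unexposed) = 35/3414 = 0.010252
Under exogeneity and monotonicity, PN = (p₁ − p₀)/p₁.
PN = (0.018762 − 0.010252) / 0.018762 ≈ 0.4536

PN ≈ 0.454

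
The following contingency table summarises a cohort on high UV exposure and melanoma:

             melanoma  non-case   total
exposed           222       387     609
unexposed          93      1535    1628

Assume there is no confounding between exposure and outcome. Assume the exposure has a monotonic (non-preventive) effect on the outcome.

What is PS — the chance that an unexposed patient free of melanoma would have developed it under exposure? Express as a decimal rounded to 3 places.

PS ≈ 0.326

p₁ = P(outcome | exposed) = 222/609 = 0.36453
p₀ = P(outcome | unexposed) = 93/1628 = 0.057125
Under exogeneity and monotonicity, PS = (p₁ − p₀) / (1 − p₀).
PS = (0.36453 − 0.057125) / (1 − 0.057125) = 0.30741 / 0.94287 ≈ 0.3260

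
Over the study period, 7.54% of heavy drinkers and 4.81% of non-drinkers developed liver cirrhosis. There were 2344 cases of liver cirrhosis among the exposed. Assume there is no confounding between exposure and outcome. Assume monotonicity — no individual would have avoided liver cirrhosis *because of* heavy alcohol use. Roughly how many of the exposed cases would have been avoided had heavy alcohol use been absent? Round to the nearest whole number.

p₁ = 0.0754, p₀ = 0.0481.
PN = (p₁ − p₀)/p₁ = (0.0754 − 0.0481) / 0.0754 ≈ 0.36207.
Attributable cases ≈ PN × (exposed cases) = 0.36207 × 2344 ≈ 848.69.

about 849 cases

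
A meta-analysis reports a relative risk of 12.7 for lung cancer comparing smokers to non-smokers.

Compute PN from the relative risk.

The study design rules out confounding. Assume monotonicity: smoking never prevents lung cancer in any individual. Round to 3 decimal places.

Under exogeneity and monotonicity, PN = (RR − 1) / RR = 1 − 1/RR.
PN = (12.7 − 1) / 12.7 = 11.7 / 12.7 ≈ 0.9213

PN ≈ 0.921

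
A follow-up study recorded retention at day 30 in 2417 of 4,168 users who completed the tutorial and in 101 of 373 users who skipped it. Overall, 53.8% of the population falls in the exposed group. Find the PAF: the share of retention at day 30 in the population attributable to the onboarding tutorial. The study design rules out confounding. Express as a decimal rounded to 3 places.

p₁ = P(outcome | exposed) = 2417/4168 = 0.57989
p₀ = P(outcome | unexposed) = 101/373 = 0.27078
Overall risk P(Y=1) = π·p₁ + (1−π)·p₀ = 0.538×0.57989 + 0.462×0.27078 = 0.43708.
Under exogeneity, PAF = [P(Y=1) − p₀] / P(Y=1).
PAF = (0.43708 − 0.27078) / 0.43708 ≈ 0.3805

PAF ≈ 0.380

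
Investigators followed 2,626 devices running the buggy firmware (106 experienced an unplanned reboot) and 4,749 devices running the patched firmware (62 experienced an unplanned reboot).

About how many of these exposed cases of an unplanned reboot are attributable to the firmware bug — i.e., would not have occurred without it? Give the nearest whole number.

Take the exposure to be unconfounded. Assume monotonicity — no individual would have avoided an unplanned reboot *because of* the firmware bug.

about 72 cases

p₁ = P(outcome | exposed) = 106/2626 = 0.040366
p₀ = P(outcome | unexposed) = 62/4749 = 0.013055
PN = (p₁ − p₀)/p₁ = (0.040366 − 0.013055) / 0.040366 ≈ 0.67657.
Attributable cases ≈ PN × (exposed cases) = 0.67657 × 106 ≈ 71.72.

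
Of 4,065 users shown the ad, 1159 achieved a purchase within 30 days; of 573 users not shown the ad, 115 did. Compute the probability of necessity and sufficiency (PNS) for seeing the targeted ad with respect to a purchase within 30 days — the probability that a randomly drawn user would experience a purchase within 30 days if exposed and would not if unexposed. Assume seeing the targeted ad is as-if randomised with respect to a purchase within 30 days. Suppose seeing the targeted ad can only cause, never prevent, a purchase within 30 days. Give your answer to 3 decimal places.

PNS ≈ 0.084

p₁ = P(outcome | exposed) = 1159/4065 = 0.28512
p₀ = P(outcome | unexposed) = 115/573 = 0.2007
Under exogeneity and monotonicity, PNS = p₁ − p₀.
PNS = 0.28512 − 0.2007 = 0.084419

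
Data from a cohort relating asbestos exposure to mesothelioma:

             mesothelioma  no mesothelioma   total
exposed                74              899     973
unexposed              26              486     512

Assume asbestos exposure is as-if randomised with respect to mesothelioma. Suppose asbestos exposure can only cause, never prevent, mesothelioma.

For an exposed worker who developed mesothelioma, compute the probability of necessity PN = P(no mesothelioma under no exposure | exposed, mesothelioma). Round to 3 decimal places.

p₁ = P(outcome | exposed) = 74/973 = 0.076053
p₀ = P(outcome | unexposed) = 26/512 = 0.050781
Under exogeneity and monotonicity, PN = (p₁ − p₀)/p₁.
PN = (0.076053 − 0.050781) / 0.076053 ≈ 0.3323

PN ≈ 0.332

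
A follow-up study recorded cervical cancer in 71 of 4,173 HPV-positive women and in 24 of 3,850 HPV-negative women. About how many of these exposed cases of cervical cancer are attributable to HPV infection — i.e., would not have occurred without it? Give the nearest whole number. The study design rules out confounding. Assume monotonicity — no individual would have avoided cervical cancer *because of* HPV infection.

about 45 cases

p₁ = P(outcome | exposed) = 71/4173 = 0.017014
p₀ = P(outcome | unexposed) = 24/3850 = 0.0062338
PN = (p₁ − p₀)/p₁ = (0.017014 − 0.0062338) / 0.017014 ≈ 0.63361.
Attributable cases ≈ PN × (exposed cases) = 0.63361 × 71 ≈ 44.99.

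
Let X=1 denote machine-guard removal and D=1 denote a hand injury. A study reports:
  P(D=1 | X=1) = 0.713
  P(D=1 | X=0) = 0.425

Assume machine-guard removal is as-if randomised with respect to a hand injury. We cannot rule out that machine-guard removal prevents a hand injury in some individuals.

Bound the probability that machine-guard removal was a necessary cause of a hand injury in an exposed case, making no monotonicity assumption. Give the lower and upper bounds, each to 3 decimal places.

0.404 ≤ PN ≤ 0.806

Let p₁ = 0.713, p₀ = 0.425.
Under exogeneity alone the bounds on PN are max{0,(p₁−p₀)/p₁} ≤ PN ≤ min{1,(1−p₀)/p₁}.
  lower = (p₁ − p₀)/p₁ = 0.288 / 0.713 ≈ 0.4039
  upper = min{1, (1 − p₀)/p₁} = 0.575 / 0.713 ≈ 0.8065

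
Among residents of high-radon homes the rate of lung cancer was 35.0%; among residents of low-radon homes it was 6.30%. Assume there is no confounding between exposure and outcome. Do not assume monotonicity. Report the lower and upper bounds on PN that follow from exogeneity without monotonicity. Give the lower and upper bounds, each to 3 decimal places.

0.820 ≤ PN ≤ 1.000

p₁ = 0.35, p₀ = 0.063.
Under exogeneity alone the bounds on PN are max{0,(p₁−p₀)/p₁} ≤ PN ≤ min{1,(1−p₀)/p₁}.
  lower = (p₁ − p₀)/p₁ = 0.287 / 0.35 ≈ 0.8200
  upper = min{1, (1 − p₀)/p₁} = 0.937 / 0.35 ≈ 2.6771 → capped at 1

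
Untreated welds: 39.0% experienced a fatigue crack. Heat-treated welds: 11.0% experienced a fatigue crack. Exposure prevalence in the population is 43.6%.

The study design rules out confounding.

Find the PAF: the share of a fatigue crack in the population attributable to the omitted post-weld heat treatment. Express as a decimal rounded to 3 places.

PAF ≈ 0.526

p₁ = 0.39, p₀ = 0.11.
Overall risk P(Y=1) = π·p₁ + (1−π)·p₀ = 0.436×0.39 + 0.564×0.11 = 0.23208.
Under exogeneity, PAF = [P(Y=1) − p₀] / P(Y=1).
PAF = (0.23208 − 0.11) / 0.23208 ≈ 0.5260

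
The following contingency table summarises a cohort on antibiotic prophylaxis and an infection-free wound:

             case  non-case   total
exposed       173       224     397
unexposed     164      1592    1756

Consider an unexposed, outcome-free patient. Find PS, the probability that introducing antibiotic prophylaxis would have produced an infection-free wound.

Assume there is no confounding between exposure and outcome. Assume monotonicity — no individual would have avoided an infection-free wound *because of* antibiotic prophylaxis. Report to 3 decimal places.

p₁ = P(outcome | exposed) = 173/397 = 0.43577
p₀ = P(outcome | unexposed) = 164/1756 = 0.093394
Under exogeneity and monotonicity, PS = (p₁ − p₀)/(1 − p₀).
PS = (0.43577 − 0.093394) / 0.90661 ≈ 0.3776

PS ≈ 0.378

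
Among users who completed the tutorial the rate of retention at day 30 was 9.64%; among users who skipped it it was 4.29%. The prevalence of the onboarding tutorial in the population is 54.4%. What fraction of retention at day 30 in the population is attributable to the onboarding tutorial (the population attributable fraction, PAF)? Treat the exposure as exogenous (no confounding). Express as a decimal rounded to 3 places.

p₁ = 0.0964, p₀ = 0.0429.
Overall risk P(Y=1) = π·p₁ + (1−π)·p₀ = 0.544×0.0964 + 0.456×0.0429 = 0.072004.
Under exogeneity, PAF = [P(Y=1) − p₀] / P(Y=1).
PAF = (0.072004 − 0.0429) / 0.072004 ≈ 0.4042

PAF ≈ 0.404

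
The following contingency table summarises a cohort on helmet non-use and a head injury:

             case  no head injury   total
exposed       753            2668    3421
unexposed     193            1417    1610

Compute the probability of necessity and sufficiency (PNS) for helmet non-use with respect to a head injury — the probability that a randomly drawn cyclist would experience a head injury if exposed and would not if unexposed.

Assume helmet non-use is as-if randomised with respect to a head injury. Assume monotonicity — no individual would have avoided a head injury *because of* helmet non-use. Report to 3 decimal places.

p₁ = P(outcome | exposed) = 753/3421 = 0.22011
p₀ = P(outcome | unexposed) = 193/1610 = 0.11988
Under exogeneity and monotonicity, PNS = p₁ − p₀.
PNS = 0.22011 − 0.11988 = 0.10024

PNS ≈ 0.100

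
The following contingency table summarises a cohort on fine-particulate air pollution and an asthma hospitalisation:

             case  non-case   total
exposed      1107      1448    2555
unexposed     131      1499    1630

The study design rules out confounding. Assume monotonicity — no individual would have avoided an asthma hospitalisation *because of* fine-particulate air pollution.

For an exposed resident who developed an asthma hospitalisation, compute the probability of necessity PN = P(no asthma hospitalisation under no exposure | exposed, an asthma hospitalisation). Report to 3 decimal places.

PN ≈ 0.815

p₁ = P(outcome | exposed) = 1107/2555 = 0.43327
p₀ = P(outcome | unexposed) = 131/1630 = 0.080368
Under exogeneity and monotonicity, PN = (p₁ − p₀) / p₁.
PN = (0.43327 − 0.080368) / 0.43327 = 0.3529 / 0.43327 ≈ 0.8145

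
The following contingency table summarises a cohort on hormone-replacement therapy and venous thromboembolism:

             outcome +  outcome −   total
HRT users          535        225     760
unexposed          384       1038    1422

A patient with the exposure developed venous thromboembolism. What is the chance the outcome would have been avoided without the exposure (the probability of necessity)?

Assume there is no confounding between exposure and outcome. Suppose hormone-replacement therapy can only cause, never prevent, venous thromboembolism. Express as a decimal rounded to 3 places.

PN ≈ 0.616

p₁ = P(outcome | exposed) = 535/760 = 0.70395
p₀ = P(outcome | unexposed) = 384/1422 = 0.27004
Under exogeneity and monotonicity, PN = (p₁ − p₀) / p₁.
PN = (0.70395 − 0.27004) / 0.70395 = 0.43391 / 0.70395 ≈ 0.6164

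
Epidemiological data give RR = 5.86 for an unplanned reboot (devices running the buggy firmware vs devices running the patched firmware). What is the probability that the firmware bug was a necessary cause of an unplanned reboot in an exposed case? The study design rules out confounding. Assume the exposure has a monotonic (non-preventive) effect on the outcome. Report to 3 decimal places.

PN ≈ 0.829

Under exogeneity and monotonicity, PN = (RR − 1) / RR = 1 − 1/RR.
PN = (5.86 − 1) / 5.86 = 4.86 / 5.86 ≈ 0.8294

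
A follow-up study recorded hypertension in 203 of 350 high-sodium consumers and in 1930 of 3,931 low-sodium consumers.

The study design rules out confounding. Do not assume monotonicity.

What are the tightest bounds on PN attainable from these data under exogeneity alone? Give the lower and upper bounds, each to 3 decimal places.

0.154 ≤ PN ≤ 0.878

p₁ = P(outcome | exposed) = 203/350 = 0.58
p₀ = P(outcome | unexposed) = 1930/3931 = 0.49097
Under exogeneity alone the bounds on PN are max{0,(p₁−p₀)/p₁} ≤ PN ≤ min{1,(1−p₀)/p₁}.
  lower = (p₁ − p₀)/p₁ = 0.089031 / 0.58 ≈ 0.1535
  upper = min{1, (1 − p₀)/p₁} = 0.50903 / 0.58 ≈ 0.8776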